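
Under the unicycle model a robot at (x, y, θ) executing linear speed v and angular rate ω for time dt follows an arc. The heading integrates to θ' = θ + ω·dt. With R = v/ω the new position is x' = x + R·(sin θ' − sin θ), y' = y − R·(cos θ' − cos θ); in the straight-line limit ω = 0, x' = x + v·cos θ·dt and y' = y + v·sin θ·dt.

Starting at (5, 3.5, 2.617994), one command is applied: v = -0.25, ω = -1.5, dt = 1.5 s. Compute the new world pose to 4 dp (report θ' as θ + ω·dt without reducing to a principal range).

(4.9766, 3.2002, 0.3680)

θ' = 2.6180 + -1.5·1.5 = 0.3680
R = v/ω = -0.25/-1.5 = 0.1667
x' = 5 + 0.1667·(sin 0.3680 − sin 2.6180) = 4.9766
y' = 3.5 − 0.1667·(cos 0.3680 − cos 2.6180) = 3.2002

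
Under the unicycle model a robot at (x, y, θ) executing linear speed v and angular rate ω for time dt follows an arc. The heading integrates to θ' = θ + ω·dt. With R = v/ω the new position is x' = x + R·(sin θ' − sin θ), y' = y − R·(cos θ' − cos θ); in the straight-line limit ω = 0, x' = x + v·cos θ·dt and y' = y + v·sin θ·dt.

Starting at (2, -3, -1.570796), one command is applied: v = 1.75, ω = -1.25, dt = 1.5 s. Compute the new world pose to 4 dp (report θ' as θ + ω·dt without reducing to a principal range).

θ' = -1.5708 + -1.25·1.5 = -3.4458
R = v/ω = 1.75/-1.25 = -1.4000
x' = 2 + -1.4000·(sin -3.4458 − sin -1.5708) = 0.1807
y' = -3 − -1.4000·(cos -3.4458 − cos -1.5708) = -4.3357

(0.1807, -4.3357, -3.4458)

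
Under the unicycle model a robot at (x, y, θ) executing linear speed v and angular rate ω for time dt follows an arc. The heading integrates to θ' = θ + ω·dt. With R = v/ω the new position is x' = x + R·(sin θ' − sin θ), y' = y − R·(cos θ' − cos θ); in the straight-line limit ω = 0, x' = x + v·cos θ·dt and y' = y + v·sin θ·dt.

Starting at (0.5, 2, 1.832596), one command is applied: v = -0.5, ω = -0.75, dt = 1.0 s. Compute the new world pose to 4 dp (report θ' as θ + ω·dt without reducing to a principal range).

(0.4448, 1.5148, 1.0826)

θ' = 1.8326 + -0.75·1.0 = 1.0826
R = v/ω = -0.5/-0.75 = 0.6667
x' = 0.5 + 0.6667·(sin 1.0826 − sin 1.8326) = 0.4448
y' = 2 − 0.6667·(cos 1.0826 − cos 1.8326) = 1.5148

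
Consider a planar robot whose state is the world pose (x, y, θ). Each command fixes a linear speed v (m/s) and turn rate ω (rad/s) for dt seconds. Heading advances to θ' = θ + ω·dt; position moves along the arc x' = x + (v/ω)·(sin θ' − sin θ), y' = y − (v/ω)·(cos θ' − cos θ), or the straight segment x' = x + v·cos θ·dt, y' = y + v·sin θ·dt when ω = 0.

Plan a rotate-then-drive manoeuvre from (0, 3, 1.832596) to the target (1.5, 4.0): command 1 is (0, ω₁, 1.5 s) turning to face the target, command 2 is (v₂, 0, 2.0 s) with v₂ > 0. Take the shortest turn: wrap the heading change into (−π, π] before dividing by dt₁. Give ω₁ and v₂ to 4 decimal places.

heading to target = atan2(4−3, 1.5−0) = 0.5880
Δθ = wrap(0.5880 − 1.8326) = -1.2446; ω₁ = Δθ/dt₁ = -0.8297
distance = √((1.5−0)² + (4−3)²) = 1.8028; v₂ = distance/dt₂ = 0.9014

ω₁ = -0.8297, v₂ = 0.9014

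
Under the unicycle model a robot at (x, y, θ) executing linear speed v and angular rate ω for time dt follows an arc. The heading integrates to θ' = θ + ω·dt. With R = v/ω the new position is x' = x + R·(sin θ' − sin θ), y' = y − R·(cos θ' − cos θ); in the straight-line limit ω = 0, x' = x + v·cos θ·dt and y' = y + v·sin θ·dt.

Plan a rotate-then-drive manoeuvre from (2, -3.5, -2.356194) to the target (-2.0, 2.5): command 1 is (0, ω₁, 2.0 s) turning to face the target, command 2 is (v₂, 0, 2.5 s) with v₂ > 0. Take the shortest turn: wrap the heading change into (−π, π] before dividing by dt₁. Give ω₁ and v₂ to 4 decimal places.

heading to target = atan2(2.5−-3.5, -2−2) = 2.1588
Δθ = wrap(2.1588 − -2.3562) = -1.7682; ω₁ = Δθ/dt₁ = -0.8841
distance = √((-2−2)² + (2.5−-3.5)²) = 7.2111; v₂ = distance/dt₂ = 2.8844

ω₁ = -0.8841, v₂ = 2.8844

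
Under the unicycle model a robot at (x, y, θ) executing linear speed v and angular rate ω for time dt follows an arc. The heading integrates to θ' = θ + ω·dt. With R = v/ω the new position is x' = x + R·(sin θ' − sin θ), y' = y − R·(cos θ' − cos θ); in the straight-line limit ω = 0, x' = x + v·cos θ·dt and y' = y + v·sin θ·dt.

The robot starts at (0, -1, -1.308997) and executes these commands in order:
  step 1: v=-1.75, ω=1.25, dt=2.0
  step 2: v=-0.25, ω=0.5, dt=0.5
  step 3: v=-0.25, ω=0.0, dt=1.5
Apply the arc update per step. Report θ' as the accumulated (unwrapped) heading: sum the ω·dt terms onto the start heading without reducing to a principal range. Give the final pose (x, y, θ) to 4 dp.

step 1: θ'=1.1910 (R=-1.4000) → pose (-2.6525, -0.8433, 1.1910)
step 2: θ'=1.4410 (R=-0.5000) → pose (-2.6840, -0.9640, 1.4410)
step 3: θ'=1.4410 (straight) → pose (-2.7325, -1.3358, 1.4410)

(-2.7325, -1.3358, 1.4410)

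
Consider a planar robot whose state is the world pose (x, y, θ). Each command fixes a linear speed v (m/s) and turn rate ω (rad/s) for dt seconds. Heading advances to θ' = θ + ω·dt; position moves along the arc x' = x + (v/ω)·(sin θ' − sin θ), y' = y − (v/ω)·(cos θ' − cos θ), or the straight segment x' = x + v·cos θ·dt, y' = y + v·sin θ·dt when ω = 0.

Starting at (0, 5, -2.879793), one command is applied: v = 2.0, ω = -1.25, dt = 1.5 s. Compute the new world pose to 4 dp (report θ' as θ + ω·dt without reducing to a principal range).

θ' = -2.8798 + -1.25·1.5 = -4.7548
R = v/ω = 2.0/-1.25 = -1.6000
x' = 0 + -1.6000·(sin -4.7548 − sin -2.8798) = -2.0127
y' = 5 − -1.6000·(cos -4.7548 − cos -2.8798) = 6.6133

(-2.0127, 6.6133, -4.7548)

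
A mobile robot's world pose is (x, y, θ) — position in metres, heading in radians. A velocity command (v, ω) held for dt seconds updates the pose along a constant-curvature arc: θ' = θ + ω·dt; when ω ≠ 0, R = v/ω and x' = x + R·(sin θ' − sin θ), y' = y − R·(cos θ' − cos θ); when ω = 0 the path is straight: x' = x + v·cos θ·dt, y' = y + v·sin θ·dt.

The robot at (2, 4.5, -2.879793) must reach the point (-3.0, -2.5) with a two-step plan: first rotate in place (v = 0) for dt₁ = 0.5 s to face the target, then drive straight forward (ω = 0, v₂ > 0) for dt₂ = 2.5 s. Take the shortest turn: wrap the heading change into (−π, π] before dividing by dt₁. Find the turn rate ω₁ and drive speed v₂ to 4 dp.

heading to target = atan2(-2.5−4.5, -3−2) = -2.1910
Δθ = wrap(-2.1910 − -2.8798) = 0.6887; ω₁ = Δθ/dt₁ = 1.3775
distance = √((-3−2)² + (-2.5−4.5)²) = 8.6023; v₂ = distance/dt₂ = 3.4409

ω₁ = 1.3775, v₂ = 3.4409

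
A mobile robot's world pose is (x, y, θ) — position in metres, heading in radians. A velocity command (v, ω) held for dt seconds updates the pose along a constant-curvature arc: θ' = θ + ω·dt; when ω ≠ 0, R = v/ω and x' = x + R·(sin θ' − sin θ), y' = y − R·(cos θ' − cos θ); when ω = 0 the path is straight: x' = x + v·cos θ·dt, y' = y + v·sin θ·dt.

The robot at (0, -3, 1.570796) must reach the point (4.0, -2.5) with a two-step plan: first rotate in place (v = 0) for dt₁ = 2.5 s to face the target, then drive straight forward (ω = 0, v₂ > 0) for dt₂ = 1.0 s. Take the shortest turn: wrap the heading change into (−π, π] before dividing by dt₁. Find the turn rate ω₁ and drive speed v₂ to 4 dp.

heading to target = atan2(-2.5−-3, 4−0) = 0.1244
Δθ = wrap(0.1244 − 1.5708) = -1.4464; ω₁ = Δθ/dt₁ = -0.5786
distance = √((4−0)² + (-2.5−-3)²) = 4.0311; v₂ = distance/dt₂ = 4.0311

ω₁ = -0.5786, v₂ = 4.0311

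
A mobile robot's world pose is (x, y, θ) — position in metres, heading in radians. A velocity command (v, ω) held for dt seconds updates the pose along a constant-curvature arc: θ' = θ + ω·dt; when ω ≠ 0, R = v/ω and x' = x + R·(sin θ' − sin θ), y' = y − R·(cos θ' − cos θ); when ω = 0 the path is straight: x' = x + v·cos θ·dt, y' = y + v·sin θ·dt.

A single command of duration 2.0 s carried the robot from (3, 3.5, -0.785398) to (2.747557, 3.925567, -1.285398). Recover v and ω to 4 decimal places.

v = -0.2500, ω = -0.2500

Δθ = -1.285398 − -0.785398 = -0.500000
ω = Δθ/dt = -0.500000/2.0 = -0.2500
R = −Δy/(cos θ' − cos θ) = 1.0000
v = R·ω = 1.0000·-0.2500 = -0.2500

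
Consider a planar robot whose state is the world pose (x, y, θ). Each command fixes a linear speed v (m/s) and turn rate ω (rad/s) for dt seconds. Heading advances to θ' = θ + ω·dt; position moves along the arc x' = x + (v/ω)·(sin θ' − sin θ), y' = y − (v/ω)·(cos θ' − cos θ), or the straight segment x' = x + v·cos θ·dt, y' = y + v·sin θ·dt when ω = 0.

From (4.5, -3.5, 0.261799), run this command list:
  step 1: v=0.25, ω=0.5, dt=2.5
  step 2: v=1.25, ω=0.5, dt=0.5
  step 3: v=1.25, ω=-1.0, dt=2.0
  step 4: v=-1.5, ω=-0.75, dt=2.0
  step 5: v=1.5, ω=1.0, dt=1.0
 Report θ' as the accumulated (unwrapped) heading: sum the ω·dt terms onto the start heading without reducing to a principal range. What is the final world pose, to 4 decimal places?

(5.3203, -0.0552, -0.7382)

step 1: θ'=1.5118 (R=0.5000) → pose (4.8697, -3.0465, 1.5118)
step 2: θ'=1.7618 (R=2.5000) → pose (4.8286, -2.4245, 1.7618)
step 3: θ'=-0.2382 (R=-1.2500) → pose (6.3508, -0.9725, -0.2382)
step 4: θ'=-1.7382 (R=2.0000) → pose (4.8507, 1.3043, -1.7382)
step 5: θ'=-0.7382 (R=1.5000) → pose (5.3203, -0.0552, -0.7382)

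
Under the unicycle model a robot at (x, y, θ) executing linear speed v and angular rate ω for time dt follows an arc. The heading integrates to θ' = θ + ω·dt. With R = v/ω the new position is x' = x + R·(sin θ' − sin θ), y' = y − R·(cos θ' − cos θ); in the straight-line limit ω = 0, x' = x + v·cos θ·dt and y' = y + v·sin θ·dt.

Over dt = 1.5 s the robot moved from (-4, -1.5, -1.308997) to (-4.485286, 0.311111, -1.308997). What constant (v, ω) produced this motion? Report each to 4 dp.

Δθ = -1.308997 − -1.308997 = 0.000000
ω = Δθ/dt = 0.000000/1.5 = 0.0000
ω = 0 → v = (Δx·cos θ + Δy·sin θ)/dt = -1.2500

v = -1.2500, ω = 0.0000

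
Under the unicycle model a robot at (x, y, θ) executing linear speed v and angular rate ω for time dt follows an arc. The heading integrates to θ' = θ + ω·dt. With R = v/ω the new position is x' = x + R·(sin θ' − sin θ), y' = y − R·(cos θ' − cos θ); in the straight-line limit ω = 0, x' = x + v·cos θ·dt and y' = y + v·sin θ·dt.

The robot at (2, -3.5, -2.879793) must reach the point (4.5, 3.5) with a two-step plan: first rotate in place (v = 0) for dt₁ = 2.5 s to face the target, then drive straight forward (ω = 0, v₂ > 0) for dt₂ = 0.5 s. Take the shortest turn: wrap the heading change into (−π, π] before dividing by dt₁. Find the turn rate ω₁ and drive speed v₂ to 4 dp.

ω₁ = -0.8702, v₂ = 14.8661

heading to target = atan2(3.5−-3.5, 4.5−2) = 1.2278
Δθ = wrap(1.2278 − -2.8798) = -2.1756; ω₁ = Δθ/dt₁ = -0.8702
distance = √((4.5−2)² + (3.5−-3.5)²) = 7.4330; v₂ = distance/dt₂ = 14.8661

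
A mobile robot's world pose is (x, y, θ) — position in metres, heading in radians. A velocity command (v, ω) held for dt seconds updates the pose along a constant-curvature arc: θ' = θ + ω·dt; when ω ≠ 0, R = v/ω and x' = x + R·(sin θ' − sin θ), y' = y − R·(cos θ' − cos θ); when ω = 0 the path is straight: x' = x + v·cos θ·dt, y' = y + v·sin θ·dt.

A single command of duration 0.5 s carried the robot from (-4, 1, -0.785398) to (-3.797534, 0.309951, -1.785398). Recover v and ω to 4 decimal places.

Δθ = -1.785398 − -0.785398 = -1.000000
ω = Δθ/dt = -1.000000/0.5 = -2.0000
R = −Δy/(cos θ' − cos θ) = -0.7500
v = R·ω = -0.7500·-2.0000 = 1.5000

v = 1.5000, ω = -2.0000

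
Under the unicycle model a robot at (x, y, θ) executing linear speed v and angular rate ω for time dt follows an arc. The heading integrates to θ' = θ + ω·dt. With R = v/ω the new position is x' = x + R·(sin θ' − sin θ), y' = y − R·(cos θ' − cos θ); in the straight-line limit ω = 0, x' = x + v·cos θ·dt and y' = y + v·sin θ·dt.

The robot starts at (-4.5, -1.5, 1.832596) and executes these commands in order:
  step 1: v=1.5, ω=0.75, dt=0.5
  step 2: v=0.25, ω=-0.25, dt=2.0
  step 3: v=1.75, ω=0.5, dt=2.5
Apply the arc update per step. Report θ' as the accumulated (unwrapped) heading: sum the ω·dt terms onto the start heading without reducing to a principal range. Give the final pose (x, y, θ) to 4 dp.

step 1: θ'=2.2076 (R=2.0000) → pose (-4.8238, -0.8284, 2.2076)
step 2: θ'=1.7076 (R=-1.0000) → pose (-5.0105, -0.3701, 1.7076)
step 3: θ'=2.9576 (R=3.5000) → pose (-7.8374, 2.5935, 2.9576)

(-7.8374, 2.5935, 2.9576)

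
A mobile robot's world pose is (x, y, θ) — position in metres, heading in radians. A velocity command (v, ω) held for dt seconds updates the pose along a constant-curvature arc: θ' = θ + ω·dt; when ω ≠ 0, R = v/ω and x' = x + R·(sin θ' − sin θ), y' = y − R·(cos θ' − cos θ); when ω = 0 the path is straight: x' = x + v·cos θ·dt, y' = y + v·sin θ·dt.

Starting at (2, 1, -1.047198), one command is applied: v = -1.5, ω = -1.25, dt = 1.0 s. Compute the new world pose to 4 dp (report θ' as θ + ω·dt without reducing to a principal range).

(2.1421, 2.3970, -2.2972)

θ' = -1.0472 + -1.25·1.0 = -2.2972
R = v/ω = -1.5/-1.25 = 1.2000
x' = 2 + 1.2000·(sin -2.2972 − sin -1.0472) = 2.1421
y' = 1 − 1.2000·(cos -2.2972 − cos -1.0472) = 2.3970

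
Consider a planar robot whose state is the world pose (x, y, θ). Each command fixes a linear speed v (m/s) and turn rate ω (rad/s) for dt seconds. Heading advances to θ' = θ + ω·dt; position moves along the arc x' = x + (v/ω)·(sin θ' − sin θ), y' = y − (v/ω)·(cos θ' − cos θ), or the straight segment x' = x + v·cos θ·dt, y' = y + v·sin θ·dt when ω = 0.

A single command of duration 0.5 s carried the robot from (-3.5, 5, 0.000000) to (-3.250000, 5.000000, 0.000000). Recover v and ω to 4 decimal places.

v = 0.5000, ω = 0.0000

Δθ = 0.000000 − 0.000000 = 0.000000
ω = Δθ/dt = 0.000000/0.5 = 0.0000
ω = 0 → v = (Δx·cos θ + Δy·sin θ)/dt = 0.5000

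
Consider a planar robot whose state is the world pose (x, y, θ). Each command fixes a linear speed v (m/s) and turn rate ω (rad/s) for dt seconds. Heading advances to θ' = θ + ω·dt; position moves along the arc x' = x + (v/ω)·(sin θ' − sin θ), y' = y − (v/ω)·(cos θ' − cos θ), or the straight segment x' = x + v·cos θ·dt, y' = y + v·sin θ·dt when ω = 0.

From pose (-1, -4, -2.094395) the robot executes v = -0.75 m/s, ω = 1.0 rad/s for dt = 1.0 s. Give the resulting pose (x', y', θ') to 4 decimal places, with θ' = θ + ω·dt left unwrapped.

θ' = -2.0944 + 1.0·1.0 = -1.0944
R = v/ω = -0.75/1.0 = -0.7500
x' = -1 + -0.7500·(sin -1.0944 − sin -2.0944) = -0.9830
y' = -4 − -0.7500·(cos -1.0944 − cos -2.0944) = -3.2811

(-0.9830, -3.2811, -1.0944)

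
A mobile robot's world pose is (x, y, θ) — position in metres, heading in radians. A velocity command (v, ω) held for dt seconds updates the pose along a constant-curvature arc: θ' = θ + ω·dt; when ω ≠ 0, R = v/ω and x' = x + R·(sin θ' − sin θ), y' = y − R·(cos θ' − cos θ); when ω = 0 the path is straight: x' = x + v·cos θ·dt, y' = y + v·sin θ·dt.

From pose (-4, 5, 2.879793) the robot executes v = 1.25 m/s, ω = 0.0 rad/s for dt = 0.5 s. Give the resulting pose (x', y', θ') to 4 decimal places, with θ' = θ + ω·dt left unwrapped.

(-4.6037, 5.1618, 2.8798)

θ' = 2.8798 + 0.0·0.5 = 2.8798
ω = 0 → straight: x' = -4 + 1.25·cos(2.8798)·0.5 = -4.6037
y' = 5 + 1.25·sin(2.8798)·0.5 = 5.1618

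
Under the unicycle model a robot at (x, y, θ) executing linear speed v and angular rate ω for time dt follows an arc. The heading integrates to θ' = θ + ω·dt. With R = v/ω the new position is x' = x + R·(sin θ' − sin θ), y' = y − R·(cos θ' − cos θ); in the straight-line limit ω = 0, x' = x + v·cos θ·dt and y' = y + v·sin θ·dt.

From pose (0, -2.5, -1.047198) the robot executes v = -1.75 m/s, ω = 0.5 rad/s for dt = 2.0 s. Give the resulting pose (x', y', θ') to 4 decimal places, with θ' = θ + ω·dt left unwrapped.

(-2.8660, -0.7539, -0.0472)

θ' = -1.0472 + 0.5·2.0 = -0.0472
R = v/ω = -1.75/0.5 = -3.5000
x' = 0 + -3.5000·(sin -0.0472 − sin -1.0472) = -2.8660
y' = -2.5 − -3.5000·(cos -0.0472 − cos -1.0472) = -0.7539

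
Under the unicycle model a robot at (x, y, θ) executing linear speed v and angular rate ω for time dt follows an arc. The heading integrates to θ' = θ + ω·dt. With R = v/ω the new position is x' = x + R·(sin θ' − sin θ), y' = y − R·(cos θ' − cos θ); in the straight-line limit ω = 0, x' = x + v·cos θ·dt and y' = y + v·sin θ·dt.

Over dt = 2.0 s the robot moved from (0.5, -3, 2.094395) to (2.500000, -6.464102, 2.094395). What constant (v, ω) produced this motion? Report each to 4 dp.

v = -2.0000, ω = 0.0000

Δθ = 2.094395 − 2.094395 = 0.000000
ω = Δθ/dt = 0.000000/2.0 = 0.0000
ω = 0 → v = (Δx·cos θ + Δy·sin θ)/dt = -2.0000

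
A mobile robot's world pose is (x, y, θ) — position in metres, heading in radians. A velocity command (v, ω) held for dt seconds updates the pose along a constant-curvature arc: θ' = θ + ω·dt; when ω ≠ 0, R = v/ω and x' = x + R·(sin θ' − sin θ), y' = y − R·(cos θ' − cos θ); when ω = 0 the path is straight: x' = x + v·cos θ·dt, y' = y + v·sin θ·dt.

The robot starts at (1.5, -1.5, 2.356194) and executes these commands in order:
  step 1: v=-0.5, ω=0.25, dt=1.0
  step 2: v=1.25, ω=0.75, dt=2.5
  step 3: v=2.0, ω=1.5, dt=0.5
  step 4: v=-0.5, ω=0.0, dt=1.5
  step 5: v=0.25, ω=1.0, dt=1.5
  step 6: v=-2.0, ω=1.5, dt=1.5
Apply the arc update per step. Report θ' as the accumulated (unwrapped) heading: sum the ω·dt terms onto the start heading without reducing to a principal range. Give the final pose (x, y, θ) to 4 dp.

step 1: θ'=2.6062 (R=-2.0000) → pose (1.8938, -1.8059, 2.6062)
step 2: θ'=4.4812 (R=1.6667) → pose (-0.5788, -2.8575, 4.4812)
step 3: θ'=5.2312 (R=1.3333) → pose (-0.4388, -3.8241, 5.2312)
step 4: θ'=5.2312 (straight) → pose (-0.8107, -3.1728, 5.2312)
step 5: θ'=6.7312 (R=0.2500) → pose (-0.4853, -3.2742, 6.7312)
step 6: θ'=8.9812 (R=-1.3333) → pose (-0.4800, -5.6802, 8.9812)

(-0.4800, -5.6802, 8.9812)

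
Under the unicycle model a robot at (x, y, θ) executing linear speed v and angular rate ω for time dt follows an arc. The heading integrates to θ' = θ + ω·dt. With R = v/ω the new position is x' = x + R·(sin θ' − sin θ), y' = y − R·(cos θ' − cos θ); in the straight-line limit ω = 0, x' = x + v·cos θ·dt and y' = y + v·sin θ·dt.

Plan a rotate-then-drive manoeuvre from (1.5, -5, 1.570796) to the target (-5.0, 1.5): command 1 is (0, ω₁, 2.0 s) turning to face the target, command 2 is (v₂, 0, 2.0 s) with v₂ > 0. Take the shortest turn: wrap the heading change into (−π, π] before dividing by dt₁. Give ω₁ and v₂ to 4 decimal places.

heading to target = atan2(1.5−-5, -5−1.5) = 2.3562
Δθ = wrap(2.3562 − 1.5708) = 0.7854; ω₁ = Δθ/dt₁ = 0.3927
distance = √((-5−1.5)² + (1.5−-5)²) = 9.1924; v₂ = distance/dt₂ = 4.5962

ω₁ = 0.3927, v₂ = 4.5962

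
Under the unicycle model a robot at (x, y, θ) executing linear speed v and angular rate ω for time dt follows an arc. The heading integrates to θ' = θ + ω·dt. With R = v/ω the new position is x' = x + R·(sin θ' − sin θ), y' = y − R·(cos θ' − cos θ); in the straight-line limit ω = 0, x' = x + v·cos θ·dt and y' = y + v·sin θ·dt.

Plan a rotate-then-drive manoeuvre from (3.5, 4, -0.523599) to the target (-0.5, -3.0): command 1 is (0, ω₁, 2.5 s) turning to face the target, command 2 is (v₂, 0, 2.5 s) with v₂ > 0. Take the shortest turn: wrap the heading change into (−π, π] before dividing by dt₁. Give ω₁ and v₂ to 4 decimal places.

heading to target = atan2(-3−4, -0.5−3.5) = -2.0899
Δθ = wrap(-2.0899 − -0.5236) = -1.5663; ω₁ = Δθ/dt₁ = -0.6265
distance = √((-0.5−3.5)² + (-3−4)²) = 8.0623; v₂ = distance/dt₂ = 3.2249

ω₁ = -0.6265, v₂ = 3.2249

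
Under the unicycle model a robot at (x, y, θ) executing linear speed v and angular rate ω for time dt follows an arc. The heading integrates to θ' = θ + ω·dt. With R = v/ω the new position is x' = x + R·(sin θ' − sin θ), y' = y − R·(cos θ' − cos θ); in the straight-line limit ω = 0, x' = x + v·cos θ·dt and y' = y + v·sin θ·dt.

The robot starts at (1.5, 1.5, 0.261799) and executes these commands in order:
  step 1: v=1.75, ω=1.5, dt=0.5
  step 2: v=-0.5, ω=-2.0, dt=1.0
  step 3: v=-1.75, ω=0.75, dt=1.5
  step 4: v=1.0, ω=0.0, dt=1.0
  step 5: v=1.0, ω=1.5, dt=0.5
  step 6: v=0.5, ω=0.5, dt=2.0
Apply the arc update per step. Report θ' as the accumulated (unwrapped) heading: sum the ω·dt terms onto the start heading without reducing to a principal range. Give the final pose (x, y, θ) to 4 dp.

step 1: θ'=1.0118 (R=1.1667) → pose (2.1871, 2.0082, 1.0118)
step 2: θ'=-0.9882 (R=0.2500) → pose (1.7664, 2.0032, -0.9882)
step 3: θ'=0.1368 (R=-2.3333) → pose (-0.5002, 3.0310, 0.1368)
step 4: θ'=0.1368 (straight) → pose (0.4905, 3.1673, 0.1368)
step 5: θ'=0.8868 (R=0.6667) → pose (0.9162, 3.4065, 0.8868)
step 6: θ'=1.8868 (R=1.0000) → pose (1.0917, 4.3492, 1.8868)

(1.0917, 4.3492, 1.8868)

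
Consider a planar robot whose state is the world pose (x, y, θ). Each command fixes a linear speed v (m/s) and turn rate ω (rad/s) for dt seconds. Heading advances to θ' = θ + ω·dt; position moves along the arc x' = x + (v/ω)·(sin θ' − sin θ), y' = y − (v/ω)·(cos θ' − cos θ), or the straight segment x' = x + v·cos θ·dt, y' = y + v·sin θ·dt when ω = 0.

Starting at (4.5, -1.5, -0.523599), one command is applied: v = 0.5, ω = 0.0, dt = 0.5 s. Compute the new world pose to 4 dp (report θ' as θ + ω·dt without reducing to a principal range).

θ' = -0.5236 + 0.0·0.5 = -0.5236
ω = 0 → straight: x' = 4.5 + 0.5·cos(-0.5236)·0.5 = 4.7165
y' = -1.5 + 0.5·sin(-0.5236)·0.5 = -1.6250

(4.7165, -1.6250, -0.5236)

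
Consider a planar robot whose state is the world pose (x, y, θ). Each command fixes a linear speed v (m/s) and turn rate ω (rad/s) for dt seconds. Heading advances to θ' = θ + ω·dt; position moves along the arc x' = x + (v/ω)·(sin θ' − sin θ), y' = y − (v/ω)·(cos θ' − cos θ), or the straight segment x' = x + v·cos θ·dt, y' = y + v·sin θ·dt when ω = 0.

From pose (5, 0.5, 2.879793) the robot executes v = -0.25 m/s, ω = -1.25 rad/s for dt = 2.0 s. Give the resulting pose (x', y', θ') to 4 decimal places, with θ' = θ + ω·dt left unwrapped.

θ' = 2.8798 + -1.25·2.0 = 0.3798
R = v/ω = -0.25/-1.25 = 0.2000
x' = 5 + 0.2000·(sin 0.3798 − sin 2.8798) = 5.0224
y' = 0.5 − 0.2000·(cos 0.3798 − cos 2.8798) = 0.1211

(5.0224, 0.1211, 0.3798)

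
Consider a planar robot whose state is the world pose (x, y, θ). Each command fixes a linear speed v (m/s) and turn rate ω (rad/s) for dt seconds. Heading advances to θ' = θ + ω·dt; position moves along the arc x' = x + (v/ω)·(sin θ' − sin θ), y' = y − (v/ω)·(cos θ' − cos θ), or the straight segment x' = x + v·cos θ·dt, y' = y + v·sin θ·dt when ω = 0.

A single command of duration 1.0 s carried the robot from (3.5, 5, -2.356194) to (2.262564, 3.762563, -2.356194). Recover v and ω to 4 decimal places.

v = 1.7500, ω = 0.0000

Δθ = -2.356194 − -2.356194 = 0.000000
ω = Δθ/dt = 0.000000/1.0 = 0.0000
ω = 0 → v = (Δx·cos θ + Δy·sin θ)/dt = 1.7500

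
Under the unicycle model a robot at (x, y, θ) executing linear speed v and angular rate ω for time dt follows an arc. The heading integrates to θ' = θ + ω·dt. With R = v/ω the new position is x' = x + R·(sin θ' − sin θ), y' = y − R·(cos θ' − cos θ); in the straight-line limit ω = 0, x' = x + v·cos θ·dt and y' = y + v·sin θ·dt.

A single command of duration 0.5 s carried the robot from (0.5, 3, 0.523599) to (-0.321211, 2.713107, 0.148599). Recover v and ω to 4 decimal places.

v = -1.7500, ω = -0.7500

Δθ = 0.148599 − 0.523599 = -0.375000
ω = Δθ/dt = -0.375000/0.5 = -0.7500
R = Δx/(sin θ' − sin θ) = 2.3333
v = R·ω = 2.3333·-0.7500 = -1.7500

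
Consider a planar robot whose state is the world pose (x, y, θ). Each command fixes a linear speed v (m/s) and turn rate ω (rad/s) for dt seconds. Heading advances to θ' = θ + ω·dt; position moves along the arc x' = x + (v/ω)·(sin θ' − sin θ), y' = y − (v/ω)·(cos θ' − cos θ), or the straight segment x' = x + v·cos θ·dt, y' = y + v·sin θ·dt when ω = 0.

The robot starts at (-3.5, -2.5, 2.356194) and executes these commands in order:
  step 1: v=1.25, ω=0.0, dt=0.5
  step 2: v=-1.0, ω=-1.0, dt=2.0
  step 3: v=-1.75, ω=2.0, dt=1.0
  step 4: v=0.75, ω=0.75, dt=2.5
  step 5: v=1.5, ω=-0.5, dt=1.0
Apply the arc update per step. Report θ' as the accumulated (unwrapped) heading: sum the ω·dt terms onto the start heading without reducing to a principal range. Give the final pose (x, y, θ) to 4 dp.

step 1: θ'=2.3562 (straight) → pose (-3.9419, -2.0581, 2.3562)
step 2: θ'=0.3562 (R=1.0000) → pose (-4.3003, -3.7024, 0.3562)
step 3: θ'=2.3562 (R=-0.8750) → pose (-4.6139, -5.1412, 2.3562)
step 4: θ'=4.2312 (R=1.0000) → pose (-6.2075, -5.3855, 4.2312)
step 5: θ'=3.7312 (R=-3.0000) → pose (-7.1987, -6.4904, 3.7312)

(-7.1987, -6.4904, 3.7312)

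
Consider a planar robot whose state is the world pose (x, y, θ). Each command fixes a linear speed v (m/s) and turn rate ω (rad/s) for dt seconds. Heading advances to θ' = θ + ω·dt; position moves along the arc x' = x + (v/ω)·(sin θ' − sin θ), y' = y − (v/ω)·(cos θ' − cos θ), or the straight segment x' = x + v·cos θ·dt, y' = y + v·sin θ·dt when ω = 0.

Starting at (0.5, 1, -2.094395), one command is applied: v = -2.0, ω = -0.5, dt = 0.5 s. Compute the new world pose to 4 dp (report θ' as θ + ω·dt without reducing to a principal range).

(1.1025, 1.7949, -2.3444)

θ' = -2.0944 + -0.5·0.5 = -2.3444
R = v/ω = -2.0/-0.5 = 4.0000
x' = 0.5 + 4.0000·(sin -2.3444 − sin -2.0944) = 1.1025
y' = 1 − 4.0000·(cos -2.3444 − cos -2.0944) = 1.7949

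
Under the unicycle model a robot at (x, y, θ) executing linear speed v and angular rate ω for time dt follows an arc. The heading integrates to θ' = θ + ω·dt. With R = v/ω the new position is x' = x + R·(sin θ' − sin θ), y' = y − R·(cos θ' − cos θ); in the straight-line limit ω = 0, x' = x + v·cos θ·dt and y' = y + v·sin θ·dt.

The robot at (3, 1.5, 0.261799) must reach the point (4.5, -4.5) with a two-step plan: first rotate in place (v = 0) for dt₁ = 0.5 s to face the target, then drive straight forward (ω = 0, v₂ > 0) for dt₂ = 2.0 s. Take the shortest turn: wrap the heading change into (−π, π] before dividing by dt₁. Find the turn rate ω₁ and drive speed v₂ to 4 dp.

ω₁ = -3.1752, v₂ = 3.0923

heading to target = atan2(-4.5−1.5, 4.5−3) = -1.3258
Δθ = wrap(-1.3258 − 0.2618) = -1.5876; ω₁ = Δθ/dt₁ = -3.1752
distance = √((4.5−3)² + (-4.5−1.5)²) = 6.1847; v₂ = distance/dt₂ = 3.0923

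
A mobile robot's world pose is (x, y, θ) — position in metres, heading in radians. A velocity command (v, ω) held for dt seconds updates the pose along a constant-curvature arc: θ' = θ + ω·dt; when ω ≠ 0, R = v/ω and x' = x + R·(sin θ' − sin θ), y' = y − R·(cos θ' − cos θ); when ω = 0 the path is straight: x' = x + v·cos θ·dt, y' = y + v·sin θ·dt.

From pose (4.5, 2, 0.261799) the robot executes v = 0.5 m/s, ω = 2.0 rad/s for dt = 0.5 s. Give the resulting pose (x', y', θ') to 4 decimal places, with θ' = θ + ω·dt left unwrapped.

(4.6735, 2.1655, 1.2618)

θ' = 0.2618 + 2.0·0.5 = 1.2618
R = v/ω = 0.5/2.0 = 0.2500
x' = 4.5 + 0.2500·(sin 1.2618 − sin 0.2618) = 4.6735
y' = 2 − 0.2500·(cos 1.2618 − cos 0.2618) = 2.1655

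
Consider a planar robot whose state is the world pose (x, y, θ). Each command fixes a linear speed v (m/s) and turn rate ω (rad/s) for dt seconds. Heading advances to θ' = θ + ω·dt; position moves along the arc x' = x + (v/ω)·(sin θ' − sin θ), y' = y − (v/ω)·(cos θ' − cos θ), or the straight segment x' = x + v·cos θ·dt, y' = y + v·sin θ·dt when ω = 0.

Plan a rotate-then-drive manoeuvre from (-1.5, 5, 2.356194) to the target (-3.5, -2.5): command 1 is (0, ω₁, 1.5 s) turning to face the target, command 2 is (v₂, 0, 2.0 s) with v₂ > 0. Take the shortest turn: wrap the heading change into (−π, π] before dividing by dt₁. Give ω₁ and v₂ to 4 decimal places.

ω₁ = 1.3971, v₂ = 3.8810

heading to target = atan2(-2.5−5, -3.5−-1.5) = -1.8314
Δθ = wrap(-1.8314 − 2.3562) = 2.0956; ω₁ = Δθ/dt₁ = 1.3971
distance = √((-3.5−-1.5)² + (-2.5−5)²) = 7.7621; v₂ = distance/dt₂ = 3.8810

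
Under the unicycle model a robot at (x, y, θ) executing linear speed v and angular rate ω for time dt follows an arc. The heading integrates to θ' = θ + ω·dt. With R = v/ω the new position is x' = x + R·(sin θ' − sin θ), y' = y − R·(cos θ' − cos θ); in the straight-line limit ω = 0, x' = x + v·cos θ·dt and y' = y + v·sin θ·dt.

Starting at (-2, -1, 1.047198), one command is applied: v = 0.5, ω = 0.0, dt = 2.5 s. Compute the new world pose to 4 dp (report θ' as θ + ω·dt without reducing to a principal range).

(-1.3750, 0.0825, 1.0472)

θ' = 1.0472 + 0.0·2.5 = 1.0472
ω = 0 → straight: x' = -2 + 0.5·cos(1.0472)·2.5 = -1.3750
y' = -1 + 0.5·sin(1.0472)·2.5 = 0.0825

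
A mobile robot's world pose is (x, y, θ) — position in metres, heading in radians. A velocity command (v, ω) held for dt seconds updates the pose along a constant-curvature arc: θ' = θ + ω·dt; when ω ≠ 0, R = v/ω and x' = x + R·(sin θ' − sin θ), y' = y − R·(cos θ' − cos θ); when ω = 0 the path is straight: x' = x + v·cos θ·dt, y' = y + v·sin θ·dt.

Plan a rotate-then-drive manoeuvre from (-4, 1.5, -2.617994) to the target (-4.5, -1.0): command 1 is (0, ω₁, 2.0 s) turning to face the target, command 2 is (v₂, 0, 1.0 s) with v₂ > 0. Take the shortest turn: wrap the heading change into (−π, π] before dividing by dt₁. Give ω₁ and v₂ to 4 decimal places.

ω₁ = 0.4249, v₂ = 2.5495

heading to target = atan2(-1−1.5, -4.5−-4) = -1.7682
Δθ = wrap(-1.7682 − -2.6180) = 0.8498; ω₁ = Δθ/dt₁ = 0.4249
distance = √((-4.5−-4)² + (-1−1.5)²) = 2.5495; v₂ = distance/dt₂ = 2.5495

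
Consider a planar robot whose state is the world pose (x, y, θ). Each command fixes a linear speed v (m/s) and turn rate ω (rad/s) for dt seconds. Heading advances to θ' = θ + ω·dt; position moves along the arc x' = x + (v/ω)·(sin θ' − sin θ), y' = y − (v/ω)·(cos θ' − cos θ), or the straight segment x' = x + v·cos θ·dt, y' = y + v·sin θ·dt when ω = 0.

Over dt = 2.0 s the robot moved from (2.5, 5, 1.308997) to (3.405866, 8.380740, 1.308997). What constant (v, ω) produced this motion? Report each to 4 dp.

v = 1.7500, ω = 0.0000

Δθ = 1.308997 − 1.308997 = 0.000000
ω = Δθ/dt = 0.000000/2.0 = 0.0000
ω = 0 → v = (Δx·cos θ + Δy·sin θ)/dt = 1.7500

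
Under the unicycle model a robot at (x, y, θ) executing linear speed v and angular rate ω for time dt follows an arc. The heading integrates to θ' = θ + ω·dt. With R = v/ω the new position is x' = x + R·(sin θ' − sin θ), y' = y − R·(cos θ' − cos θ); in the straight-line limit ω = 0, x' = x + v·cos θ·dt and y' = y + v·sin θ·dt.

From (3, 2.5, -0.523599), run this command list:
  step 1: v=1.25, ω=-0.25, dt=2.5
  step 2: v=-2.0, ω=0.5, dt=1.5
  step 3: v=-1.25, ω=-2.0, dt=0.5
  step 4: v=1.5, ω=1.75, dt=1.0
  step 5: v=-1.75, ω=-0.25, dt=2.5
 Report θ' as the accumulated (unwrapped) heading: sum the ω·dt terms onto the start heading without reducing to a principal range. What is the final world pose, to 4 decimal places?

(-0.5699, 1.9097, -0.2736)

step 1: θ'=-1.1486 (R=-5.0000) → pose (5.0610, 0.2187, -1.1486)
step 2: θ'=-0.3986 (R=-4.0000) → pose (2.9647, 2.2661, -0.3986)
step 3: θ'=-1.3986 (R=0.6250) → pose (2.5915, 2.7350, -1.3986)
step 4: θ'=0.3514 (R=0.8571) → pose (3.7310, 2.0771, 0.3514)
step 5: θ'=-0.2736 (R=7.0000) → pose (-0.5699, 1.9097, -0.2736)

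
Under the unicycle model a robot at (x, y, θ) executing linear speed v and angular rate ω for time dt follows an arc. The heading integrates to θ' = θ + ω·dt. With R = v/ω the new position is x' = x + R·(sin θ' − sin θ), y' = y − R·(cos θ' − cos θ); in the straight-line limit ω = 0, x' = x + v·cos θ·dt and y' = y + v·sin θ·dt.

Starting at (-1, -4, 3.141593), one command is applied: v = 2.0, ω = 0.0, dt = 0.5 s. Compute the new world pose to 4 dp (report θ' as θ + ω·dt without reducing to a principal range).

θ' = 3.1416 + 0.0·0.5 = 3.1416
ω = 0 → straight: x' = -1 + 2.0·cos(3.1416)·0.5 = -2.0000
y' = -4 + 2.0·sin(3.1416)·0.5 = -4.0000

(-2.0000, -4.0000, 3.1416)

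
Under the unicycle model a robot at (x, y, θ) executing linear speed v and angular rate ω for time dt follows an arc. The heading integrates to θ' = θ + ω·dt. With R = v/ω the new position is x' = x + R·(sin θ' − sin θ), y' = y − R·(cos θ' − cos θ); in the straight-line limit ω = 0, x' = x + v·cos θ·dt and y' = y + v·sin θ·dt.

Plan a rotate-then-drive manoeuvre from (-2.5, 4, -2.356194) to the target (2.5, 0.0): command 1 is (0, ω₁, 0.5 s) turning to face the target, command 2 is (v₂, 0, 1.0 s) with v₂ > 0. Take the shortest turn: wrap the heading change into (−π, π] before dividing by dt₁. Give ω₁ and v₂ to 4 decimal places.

ω₁ = 3.3629, v₂ = 6.4031

heading to target = atan2(0−4, 2.5−-2.5) = -0.6747
Δθ = wrap(-0.6747 − -2.3562) = 1.6815; ω₁ = Δθ/dt₁ = 3.3629
distance = √((2.5−-2.5)² + (0−4)²) = 6.4031; v₂ = distance/dt₂ = 6.4031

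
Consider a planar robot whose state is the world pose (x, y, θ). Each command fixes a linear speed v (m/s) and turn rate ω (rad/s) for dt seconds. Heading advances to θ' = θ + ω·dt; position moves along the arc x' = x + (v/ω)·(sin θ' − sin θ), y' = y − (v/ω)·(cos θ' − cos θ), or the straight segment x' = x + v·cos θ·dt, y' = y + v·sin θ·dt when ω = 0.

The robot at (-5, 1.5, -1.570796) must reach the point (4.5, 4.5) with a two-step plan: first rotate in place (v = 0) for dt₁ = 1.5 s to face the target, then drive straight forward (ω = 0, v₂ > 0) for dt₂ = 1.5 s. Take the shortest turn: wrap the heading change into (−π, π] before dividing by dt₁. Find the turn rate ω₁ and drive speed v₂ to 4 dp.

ω₁ = 1.2511, v₂ = 6.6416

heading to target = atan2(4.5−1.5, 4.5−-5) = 0.3059
Δθ = wrap(0.3059 − -1.5708) = 1.8767; ω₁ = Δθ/dt₁ = 1.2511
distance = √((4.5−-5)² + (4.5−1.5)²) = 9.9624; v₂ = distance/dt₂ = 6.6416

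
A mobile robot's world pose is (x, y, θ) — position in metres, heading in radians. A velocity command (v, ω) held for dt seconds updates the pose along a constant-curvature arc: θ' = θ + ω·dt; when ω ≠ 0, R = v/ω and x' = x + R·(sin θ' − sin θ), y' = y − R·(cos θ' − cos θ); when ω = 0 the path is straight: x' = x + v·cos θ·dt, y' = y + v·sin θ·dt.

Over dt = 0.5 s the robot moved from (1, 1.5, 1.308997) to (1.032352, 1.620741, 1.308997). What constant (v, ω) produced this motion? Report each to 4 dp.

v = 0.2500, ω = 0.0000

Δθ = 1.308997 − 1.308997 = 0.000000
ω = Δθ/dt = 0.000000/0.5 = 0.0000
ω = 0 → v = (Δx·cos θ + Δy·sin θ)/dt = 0.2500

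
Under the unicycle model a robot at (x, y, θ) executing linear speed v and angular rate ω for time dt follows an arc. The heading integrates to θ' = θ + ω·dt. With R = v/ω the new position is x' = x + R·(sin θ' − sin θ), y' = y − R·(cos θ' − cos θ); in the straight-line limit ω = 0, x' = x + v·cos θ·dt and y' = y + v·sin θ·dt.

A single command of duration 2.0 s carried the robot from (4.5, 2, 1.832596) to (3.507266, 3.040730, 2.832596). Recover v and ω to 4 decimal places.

v = 0.7500, ω = 0.5000

Δθ = 2.832596 − 1.832596 = 1.000000
ω = Δθ/dt = 1.000000/2.0 = 0.5000
R = −Δy/(cos θ' − cos θ) = 1.5000
v = R·ω = 1.5000·0.5000 = 0.7500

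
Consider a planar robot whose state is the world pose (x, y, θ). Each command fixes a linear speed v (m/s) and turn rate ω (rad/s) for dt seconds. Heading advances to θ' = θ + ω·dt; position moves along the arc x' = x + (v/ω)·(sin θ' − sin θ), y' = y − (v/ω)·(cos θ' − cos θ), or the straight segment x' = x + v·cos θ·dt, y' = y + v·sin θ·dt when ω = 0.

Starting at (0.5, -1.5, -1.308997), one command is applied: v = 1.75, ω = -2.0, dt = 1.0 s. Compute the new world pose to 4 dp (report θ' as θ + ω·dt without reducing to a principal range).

θ' = -1.3090 + -2.0·1.0 = -3.3090
R = v/ω = 1.75/-2.0 = -0.8750
x' = 0.5 + -0.8750·(sin -3.3090 − sin -1.3090) = -0.4910
y' = -1.5 − -0.8750·(cos -3.3090 − cos -1.3090) = -2.5892

(-0.4910, -2.5892, -3.3090)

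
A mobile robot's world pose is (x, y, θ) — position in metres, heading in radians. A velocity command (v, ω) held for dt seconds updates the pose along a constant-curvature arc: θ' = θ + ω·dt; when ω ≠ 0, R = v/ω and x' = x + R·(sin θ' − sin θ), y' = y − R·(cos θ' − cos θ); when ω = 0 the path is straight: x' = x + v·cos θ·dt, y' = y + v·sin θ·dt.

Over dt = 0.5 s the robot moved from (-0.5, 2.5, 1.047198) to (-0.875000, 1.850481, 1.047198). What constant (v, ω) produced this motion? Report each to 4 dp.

v = -1.5000, ω = 0.0000

Δθ = 1.047198 − 1.047198 = 0.000000
ω = Δθ/dt = 0.000000/0.5 = 0.0000
ω = 0 → v = (Δx·cos θ + Δy·sin θ)/dt = -1.5000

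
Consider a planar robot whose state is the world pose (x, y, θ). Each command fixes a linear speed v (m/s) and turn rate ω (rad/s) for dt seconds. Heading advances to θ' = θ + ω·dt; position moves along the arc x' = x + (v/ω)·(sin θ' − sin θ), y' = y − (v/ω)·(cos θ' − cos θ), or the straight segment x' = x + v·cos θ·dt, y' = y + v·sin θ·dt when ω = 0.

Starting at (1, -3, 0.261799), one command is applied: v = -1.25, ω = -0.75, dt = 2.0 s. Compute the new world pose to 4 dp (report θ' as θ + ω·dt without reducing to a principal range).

θ' = 0.2618 + -0.75·2.0 = -1.2382
R = v/ω = -1.25/-0.75 = 1.6667
x' = 1 + 1.6667·(sin -1.2382 − sin 0.2618) = -1.0067
y' = -3 − 1.6667·(cos -1.2382 − cos 0.2618) = -1.9343

(-1.0067, -1.9343, -1.2382)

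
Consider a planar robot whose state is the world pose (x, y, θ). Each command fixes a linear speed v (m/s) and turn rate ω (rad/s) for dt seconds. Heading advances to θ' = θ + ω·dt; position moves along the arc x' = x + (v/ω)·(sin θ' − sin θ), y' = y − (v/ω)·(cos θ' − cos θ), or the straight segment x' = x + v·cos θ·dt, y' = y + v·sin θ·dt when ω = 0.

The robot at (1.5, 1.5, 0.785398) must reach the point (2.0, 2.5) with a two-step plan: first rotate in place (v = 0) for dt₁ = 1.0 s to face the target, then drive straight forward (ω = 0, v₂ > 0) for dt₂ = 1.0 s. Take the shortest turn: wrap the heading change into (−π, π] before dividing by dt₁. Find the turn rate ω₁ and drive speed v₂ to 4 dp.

heading to target = atan2(2.5−1.5, 2−1.5) = 1.1071
Δθ = wrap(1.1071 − 0.7854) = 0.3218; ω₁ = Δθ/dt₁ = 0.3218
distance = √((2−1.5)² + (2.5−1.5)²) = 1.1180; v₂ = distance/dt₂ = 1.1180

ω₁ = 0.3218, v₂ = 1.1180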